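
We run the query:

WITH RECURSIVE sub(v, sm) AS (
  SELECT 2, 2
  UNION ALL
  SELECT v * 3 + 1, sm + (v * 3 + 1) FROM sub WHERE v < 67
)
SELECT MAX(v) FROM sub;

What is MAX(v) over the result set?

67

Base: v=2, sm=2.
Iteration 1: 2 < 67 holds -> v = 2 * 3 + 1 = 7, sm = 2 + 7 = 9.
Iteration 2: 7 < 67 holds -> v = 7 * 3 + 1 = 22, sm = 9 + 22 = 31.
Iteration 3: 22 < 67 holds -> v = 22 * 3 + 1 = 67, sm = 31 + 67 = 98.
Iteration 4: 67 < 67 fails; recursion stops.
v values: 2, 7, 22, 67; the maximum is 67.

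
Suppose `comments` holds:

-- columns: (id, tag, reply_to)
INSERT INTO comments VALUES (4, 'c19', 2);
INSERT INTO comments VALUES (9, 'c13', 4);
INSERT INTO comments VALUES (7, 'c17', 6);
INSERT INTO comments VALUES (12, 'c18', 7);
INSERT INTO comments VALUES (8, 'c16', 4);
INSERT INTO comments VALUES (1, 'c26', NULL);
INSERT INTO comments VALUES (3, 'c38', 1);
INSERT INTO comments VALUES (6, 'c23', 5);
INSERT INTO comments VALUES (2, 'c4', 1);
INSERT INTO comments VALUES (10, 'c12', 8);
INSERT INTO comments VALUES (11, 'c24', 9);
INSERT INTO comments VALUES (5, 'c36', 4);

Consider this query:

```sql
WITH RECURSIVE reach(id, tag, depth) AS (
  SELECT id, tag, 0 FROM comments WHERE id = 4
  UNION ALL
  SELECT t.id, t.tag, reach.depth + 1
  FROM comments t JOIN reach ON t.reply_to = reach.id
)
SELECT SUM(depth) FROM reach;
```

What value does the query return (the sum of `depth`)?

Base: id=4 (c19) at depth 0.
Iteration 1: rows with reply_to in {4} -> c36 (id 5, depth 1), c16 (id 8, depth 1), c13 (id 9, depth 1).
Iteration 2: rows with reply_to in {5,8,9} -> c23 (id 6, depth 2), c12 (id 10, depth 2), c24 (id 11, depth 2).
Iteration 3: rows with reply_to in {6,10,11} -> c17 (id 7, depth 3).
Iteration 4: rows with reply_to in {7} -> c18 (id 12, depth 4).
Iteration 5: no rows with reply_to in {12}; recursion stops.
SUM(depth) = 0 + 1 + 1 + 1 + 2 + 2 + 2 + 3 + 4 = 16.

16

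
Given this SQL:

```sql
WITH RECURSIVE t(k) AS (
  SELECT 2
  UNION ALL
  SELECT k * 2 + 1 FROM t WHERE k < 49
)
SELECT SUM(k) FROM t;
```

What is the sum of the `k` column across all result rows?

Base: k=2.
Iteration 1: 2 < 49 holds -> k = 2 * 2 + 1 = 5.
Iteration 2: 5 < 49 holds -> k = 5 * 2 + 1 = 11.
Iteration 3: 11 < 49 holds -> k = 11 * 2 + 1 = 23.
Iteration 4: 23 < 49 holds -> k = 23 * 2 + 1 = 47.
Iteration 5: 47 < 49 holds -> k = 47 * 2 + 1 = 95.
Iteration 6: 95 < 49 fails; recursion stops.
SUM(k) = 2 + 5 + 11 + 23 + 47 + 95 = 183.

183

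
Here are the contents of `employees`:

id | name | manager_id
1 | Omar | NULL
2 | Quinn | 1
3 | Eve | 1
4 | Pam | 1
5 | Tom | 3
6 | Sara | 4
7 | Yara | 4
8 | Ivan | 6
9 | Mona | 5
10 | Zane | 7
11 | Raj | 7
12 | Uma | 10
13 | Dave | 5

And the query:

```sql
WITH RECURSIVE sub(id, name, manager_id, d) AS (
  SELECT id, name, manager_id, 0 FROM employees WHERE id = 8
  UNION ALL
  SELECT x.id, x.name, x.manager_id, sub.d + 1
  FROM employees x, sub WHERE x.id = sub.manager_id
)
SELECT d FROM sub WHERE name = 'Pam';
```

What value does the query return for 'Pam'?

Base: id=8 (Ivan), manager_id=6, d 0.
Iteration 1: join on id=6 -> Sara (id 6, manager_id=4, d 1).
Iteration 2: join on id=4 -> Pam (id 4, manager_id=1, d 2).
Iteration 3: join on id=1 -> Omar (id 1, manager_id=NULL, d 3).
Iteration 4: manager_id is NULL; no match; recursion stops.

2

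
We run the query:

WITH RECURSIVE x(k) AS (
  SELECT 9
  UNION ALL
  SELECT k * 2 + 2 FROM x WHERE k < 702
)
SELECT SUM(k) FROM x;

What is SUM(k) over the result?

1383

Base: k=9.
Iteration 1: 9 < 702 holds -> k = 9 * 2 + 2 = 20.
Iteration 2: 20 < 702 holds -> k = 20 * 2 + 2 = 42.
Iteration 3: 42 < 702 holds -> k = 42 * 2 + 2 = 86.
Iteration 4: 86 < 702 holds -> k = 86 * 2 + 2 = 174.
Iteration 5: 174 < 702 holds -> k = 174 * 2 + 2 = 350.
Iteration 6: 350 < 702 holds -> k = 350 * 2 + 2 = 702.
Iteration 7: 702 < 702 fails; recursion stops.
SUM(k) = 9 + 20 + 42 + 86 + 174 + 350 + 702 = 1383.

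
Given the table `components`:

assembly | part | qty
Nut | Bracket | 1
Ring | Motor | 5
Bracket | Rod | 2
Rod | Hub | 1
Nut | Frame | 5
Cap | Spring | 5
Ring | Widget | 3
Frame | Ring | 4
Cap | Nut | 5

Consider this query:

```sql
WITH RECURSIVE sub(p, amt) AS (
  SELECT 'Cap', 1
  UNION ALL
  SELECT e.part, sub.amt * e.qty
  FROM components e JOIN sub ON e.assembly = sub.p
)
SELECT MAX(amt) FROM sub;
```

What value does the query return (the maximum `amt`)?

Base: (Cap, amt=1).
Iteration 1: components of {Cap} -> Nut = 1*5 = 5, Spring = 1*5 = 5.
Iteration 2: components of {Nut,Spring} -> Bracket = 5*1 = 5, Frame = 5*5 = 25.
Iteration 3: components of {Bracket,Frame} -> Ring = 25*4 = 100, Rod = 5*2 = 10.
Iteration 4: components of {Ring,Rod} -> Hub = 10*1 = 10, Motor = 100*5 = 500, Widget = 100*3 = 300.
Iteration 5: no further components; recursion stops.
amt values: 1, 5, 5, 25, 5, 100, 10, 300, 500, 10; the maximum is 500.

500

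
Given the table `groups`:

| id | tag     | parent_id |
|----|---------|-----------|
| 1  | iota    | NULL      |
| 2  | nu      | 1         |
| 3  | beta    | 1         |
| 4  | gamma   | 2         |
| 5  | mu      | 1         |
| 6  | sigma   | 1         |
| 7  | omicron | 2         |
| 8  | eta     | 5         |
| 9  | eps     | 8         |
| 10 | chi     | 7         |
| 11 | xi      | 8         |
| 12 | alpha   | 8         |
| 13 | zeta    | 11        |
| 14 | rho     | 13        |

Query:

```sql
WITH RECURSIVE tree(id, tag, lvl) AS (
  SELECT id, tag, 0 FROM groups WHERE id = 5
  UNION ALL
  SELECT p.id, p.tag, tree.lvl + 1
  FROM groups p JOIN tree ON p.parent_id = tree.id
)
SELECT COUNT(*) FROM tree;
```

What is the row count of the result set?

Base: id=5 (mu) at lvl 0.
Iteration 1: rows with parent_id in {5} -> eta (id 8, lvl 1).
Iteration 2: rows with parent_id in {8} -> eps (id 9, lvl 2), xi (id 11, lvl 2), alpha (id 12, lvl 2).
Iteration 3: rows with parent_id in {9,11,12} -> zeta (id 13, lvl 3).
Iteration 4: rows with parent_id in {13} -> rho (id 14, lvl 4).
Iteration 5: no rows with parent_id in {14}; recursion stops.
Total rows emitted: 7.

7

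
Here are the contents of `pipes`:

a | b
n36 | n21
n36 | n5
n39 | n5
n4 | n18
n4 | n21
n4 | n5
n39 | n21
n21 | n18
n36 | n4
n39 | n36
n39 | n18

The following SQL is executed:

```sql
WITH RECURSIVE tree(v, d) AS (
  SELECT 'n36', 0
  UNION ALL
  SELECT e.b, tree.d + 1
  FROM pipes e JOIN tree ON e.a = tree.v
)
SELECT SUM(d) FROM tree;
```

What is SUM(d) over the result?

Base: (n36, d=0).
Iteration 1: edges from {n36} -> (n21, d=1), (n4, d=1), (n5, d=1).
Iteration 2: edges from {n21,n4,n5} -> (n18, d=2) x2, (n21, d=2), (n5, d=2). [UNION ALL keeps all 4 new rows, including repeats]
Iteration 3: edges from {n18,n21,n5} -> (n18, d=3).
Iteration 4: no outgoing edges from {n18}; recursion stops.
SUM(d) = 0 + 1 + 1 + 1 + 2 + 2 + 2 + 2 + 3 = 14.

14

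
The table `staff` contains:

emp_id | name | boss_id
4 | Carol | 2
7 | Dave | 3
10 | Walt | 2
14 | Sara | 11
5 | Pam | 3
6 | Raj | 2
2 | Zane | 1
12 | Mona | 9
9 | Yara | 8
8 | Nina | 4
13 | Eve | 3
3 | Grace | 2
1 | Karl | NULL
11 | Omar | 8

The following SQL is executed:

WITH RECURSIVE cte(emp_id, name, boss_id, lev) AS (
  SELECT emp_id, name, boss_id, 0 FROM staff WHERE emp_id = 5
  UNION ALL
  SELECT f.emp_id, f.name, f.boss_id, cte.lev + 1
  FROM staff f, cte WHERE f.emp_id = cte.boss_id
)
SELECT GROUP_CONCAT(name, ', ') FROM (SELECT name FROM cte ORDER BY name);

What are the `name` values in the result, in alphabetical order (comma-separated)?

Grace, Karl, Pam, Zane

Base: emp_id=5 (Pam), boss_id=3, lev 0.
Iteration 1: join on emp_id=3 -> Grace (id 3, boss_id=2, lev 1).
Iteration 2: join on emp_id=2 -> Zane (id 2, boss_id=1, lev 2).
Iteration 3: join on emp_id=1 -> Karl (id 1, boss_id=NULL, lev 3).
Iteration 4: boss_id is NULL; no match; recursion stops.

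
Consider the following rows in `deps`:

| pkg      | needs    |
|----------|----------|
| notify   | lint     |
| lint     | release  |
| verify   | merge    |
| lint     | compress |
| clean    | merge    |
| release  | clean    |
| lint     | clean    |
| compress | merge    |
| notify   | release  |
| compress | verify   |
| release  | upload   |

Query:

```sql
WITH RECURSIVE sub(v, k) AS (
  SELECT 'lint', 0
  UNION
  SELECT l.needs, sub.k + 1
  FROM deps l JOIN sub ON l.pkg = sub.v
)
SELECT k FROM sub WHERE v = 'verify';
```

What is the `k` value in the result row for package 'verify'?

Base: (lint, k=0).
Iteration 1: edges from {lint} -> (clean, k=1), (compress, k=1), (release, k=1).
Iteration 2: edges from {clean,compress,release} -> (clean, k=2), (merge, k=2), (upload, k=2), (verify, k=2). [UNION drops 1 duplicate row(s)]
Iteration 3: edges from {clean,merge,upload,verify} -> (merge, k=3). [UNION drops 1 duplicate row(s)]
Iteration 4: no outgoing edges from {merge}; recursion stops.

2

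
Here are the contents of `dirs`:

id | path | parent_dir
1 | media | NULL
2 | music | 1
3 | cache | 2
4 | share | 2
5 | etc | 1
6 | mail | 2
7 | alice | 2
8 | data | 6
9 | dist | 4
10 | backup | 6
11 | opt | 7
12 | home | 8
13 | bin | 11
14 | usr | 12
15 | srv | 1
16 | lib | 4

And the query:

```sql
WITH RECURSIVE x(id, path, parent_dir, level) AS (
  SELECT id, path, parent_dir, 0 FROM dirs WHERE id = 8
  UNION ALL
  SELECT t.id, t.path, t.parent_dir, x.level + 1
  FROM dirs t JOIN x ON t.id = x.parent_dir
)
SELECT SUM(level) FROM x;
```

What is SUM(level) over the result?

6

Base: id=8 (data), parent_dir=6, level 0.
Iteration 1: join on id=6 -> mail (id 6, parent_dir=2, level 1).
Iteration 2: join on id=2 -> music (id 2, parent_dir=1, level 2).
Iteration 3: join on id=1 -> media (id 1, parent_dir=NULL, level 3).
Iteration 4: parent_dir is NULL; no match; recursion stops.
SUM(level) = 0 + 1 + 2 + 3 = 6.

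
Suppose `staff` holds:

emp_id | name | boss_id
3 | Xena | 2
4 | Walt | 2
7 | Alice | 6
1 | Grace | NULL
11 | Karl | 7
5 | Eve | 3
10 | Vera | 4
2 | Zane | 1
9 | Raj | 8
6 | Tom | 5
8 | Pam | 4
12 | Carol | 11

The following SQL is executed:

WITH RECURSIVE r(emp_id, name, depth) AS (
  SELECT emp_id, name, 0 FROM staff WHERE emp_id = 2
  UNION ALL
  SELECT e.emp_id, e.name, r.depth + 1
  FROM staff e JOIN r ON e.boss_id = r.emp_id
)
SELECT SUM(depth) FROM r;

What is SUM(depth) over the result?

29

Base: emp_id=2 (Zane) at depth 0.
Iteration 1: rows with boss_id in {2} -> Xena (id 3, depth 1), Walt (id 4, depth 1).
Iteration 2: rows with boss_id in {3,4} -> Eve (id 5, depth 2), Pam (id 8, depth 2), Vera (id 10, depth 2).
Iteration 3: rows with boss_id in {5,8,10} -> Tom (id 6, depth 3), Raj (id 9, depth 3).
Iteration 4: rows with boss_id in {6,9} -> Alice (id 7, depth 4).
Iteration 5: rows with boss_id in {7} -> Karl (id 11, depth 5).
Iteration 6: rows with boss_id in {11} -> Carol (id 12, depth 6).
Iteration 7: no rows with boss_id in {12}; recursion stops.
SUM(depth) = 0 + 1 + 1 + 2 + 2 + 2 + 3 + 3 + 4 + 5 + 6 = 29.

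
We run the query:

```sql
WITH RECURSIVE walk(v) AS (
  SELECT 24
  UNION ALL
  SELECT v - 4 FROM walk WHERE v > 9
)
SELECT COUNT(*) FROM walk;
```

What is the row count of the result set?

5

Base: v=24.
Iteration 1: 24 > 9 holds -> v = 24 - 4 = 20.
Iteration 2: 20 > 9 holds -> v = 20 - 4 = 16.
Iteration 3: 16 > 9 holds -> v = 16 - 4 = 12.
Iteration 4: 12 > 9 holds -> v = 12 - 4 = 8.
Iteration 5: 8 > 9 fails; recursion stops.
Total rows emitted: 5.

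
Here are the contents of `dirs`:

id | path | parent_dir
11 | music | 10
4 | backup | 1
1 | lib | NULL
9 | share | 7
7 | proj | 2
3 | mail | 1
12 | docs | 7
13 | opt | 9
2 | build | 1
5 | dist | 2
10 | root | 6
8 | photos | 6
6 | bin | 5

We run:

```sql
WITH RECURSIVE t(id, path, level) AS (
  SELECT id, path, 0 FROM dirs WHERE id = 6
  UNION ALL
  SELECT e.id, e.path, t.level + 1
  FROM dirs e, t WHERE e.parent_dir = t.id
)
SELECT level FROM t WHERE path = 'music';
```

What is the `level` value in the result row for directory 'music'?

Base: id=6 (bin) at level 0.
Iteration 1: rows with parent_dir in {6} -> photos (id 8, level 1), root (id 10, level 1).
Iteration 2: rows with parent_dir in {8,10} -> music (id 11, level 2).
Iteration 3: no rows with parent_dir in {11}; recursion stops.

2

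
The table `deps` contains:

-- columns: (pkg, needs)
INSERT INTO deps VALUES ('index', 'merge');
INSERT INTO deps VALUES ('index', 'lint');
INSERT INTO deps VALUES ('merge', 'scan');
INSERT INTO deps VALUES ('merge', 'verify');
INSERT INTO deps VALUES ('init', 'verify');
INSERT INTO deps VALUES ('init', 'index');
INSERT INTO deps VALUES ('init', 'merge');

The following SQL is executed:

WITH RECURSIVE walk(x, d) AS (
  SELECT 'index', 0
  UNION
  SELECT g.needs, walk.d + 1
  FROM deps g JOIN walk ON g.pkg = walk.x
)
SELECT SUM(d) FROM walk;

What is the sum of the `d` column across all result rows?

Base: (index, d=0).
Iteration 1: edges from {index} -> (lint, d=1), (merge, d=1).
Iteration 2: edges from {lint,merge} -> (scan, d=2), (verify, d=2).
Iteration 3: no outgoing edges from {scan,verify}; recursion stops.
SUM(d) = 0 + 1 + 1 + 2 + 2 = 6.

6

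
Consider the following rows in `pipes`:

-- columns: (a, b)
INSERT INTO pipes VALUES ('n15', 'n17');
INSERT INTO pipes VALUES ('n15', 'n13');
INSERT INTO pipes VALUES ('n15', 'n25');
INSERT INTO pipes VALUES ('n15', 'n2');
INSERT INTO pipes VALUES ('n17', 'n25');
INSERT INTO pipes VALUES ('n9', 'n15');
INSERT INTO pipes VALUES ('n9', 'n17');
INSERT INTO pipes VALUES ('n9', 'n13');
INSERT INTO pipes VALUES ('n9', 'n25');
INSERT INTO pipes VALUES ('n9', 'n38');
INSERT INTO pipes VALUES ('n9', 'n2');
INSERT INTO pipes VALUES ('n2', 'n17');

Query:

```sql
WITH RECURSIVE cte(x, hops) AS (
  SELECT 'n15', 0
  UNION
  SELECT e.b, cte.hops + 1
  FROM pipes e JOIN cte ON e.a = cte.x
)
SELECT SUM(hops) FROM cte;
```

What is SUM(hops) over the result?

Base: (n15, hops=0).
Iteration 1: edges from {n15} -> (n13, hops=1), (n17, hops=1), (n2, hops=1), (n25, hops=1).
Iteration 2: edges from {n13,n17,n2,n25} -> (n17, hops=2), (n25, hops=2).
Iteration 3: edges from {n17,n25} -> (n25, hops=3).
Iteration 4: no outgoing edges from {n25}; recursion stops.
SUM(hops) = 0 + 1 + 1 + 1 + 1 + 2 + 2 + 3 = 11.

11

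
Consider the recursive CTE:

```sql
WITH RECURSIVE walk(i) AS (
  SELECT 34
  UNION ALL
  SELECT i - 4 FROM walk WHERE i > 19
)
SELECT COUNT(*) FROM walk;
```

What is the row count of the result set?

Base: i=34.
Iteration 1: 34 > 19 holds -> i = 34 - 4 = 30.
Iteration 2: 30 > 19 holds -> i = 30 - 4 = 26.
Iteration 3: 26 > 19 holds -> i = 26 - 4 = 22.
Iteration 4: 22 > 19 holds -> i = 22 - 4 = 18.
Iteration 5: 18 > 19 fails; recursion stops.
Total rows emitted: 5.

5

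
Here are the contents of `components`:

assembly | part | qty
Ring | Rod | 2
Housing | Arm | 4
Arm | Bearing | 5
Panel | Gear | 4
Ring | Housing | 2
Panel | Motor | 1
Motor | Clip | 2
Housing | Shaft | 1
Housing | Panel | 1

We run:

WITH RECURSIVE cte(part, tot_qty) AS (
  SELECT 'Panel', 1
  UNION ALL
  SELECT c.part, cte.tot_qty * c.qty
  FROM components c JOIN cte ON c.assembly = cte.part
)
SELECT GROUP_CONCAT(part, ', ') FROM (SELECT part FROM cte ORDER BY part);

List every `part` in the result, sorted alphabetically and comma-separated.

Clip, Gear, Motor, Panel

Base: (Panel, tot_qty=1).
Iteration 1: components of {Panel} -> Gear = 1*4 = 4, Motor = 1*1 = 1.
Iteration 2: components of {Gear,Motor} -> Clip = 1*2 = 2.
Iteration 3: no further components; recursion stops.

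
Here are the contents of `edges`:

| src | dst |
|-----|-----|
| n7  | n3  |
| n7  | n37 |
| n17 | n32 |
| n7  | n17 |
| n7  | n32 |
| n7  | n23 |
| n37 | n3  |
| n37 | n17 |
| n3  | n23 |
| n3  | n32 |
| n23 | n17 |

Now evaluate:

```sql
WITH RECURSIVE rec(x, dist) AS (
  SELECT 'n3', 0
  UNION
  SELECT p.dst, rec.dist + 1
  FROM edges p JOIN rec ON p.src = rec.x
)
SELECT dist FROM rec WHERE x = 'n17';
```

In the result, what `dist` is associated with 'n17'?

Base: (n3, dist=0).
Iteration 1: edges from {n3} -> (n23, dist=1), (n32, dist=1).
Iteration 2: edges from {n23,n32} -> (n17, dist=2).
Iteration 3: edges from {n17} -> (n32, dist=3).
Iteration 4: no outgoing edges from {n32}; recursion stops.

2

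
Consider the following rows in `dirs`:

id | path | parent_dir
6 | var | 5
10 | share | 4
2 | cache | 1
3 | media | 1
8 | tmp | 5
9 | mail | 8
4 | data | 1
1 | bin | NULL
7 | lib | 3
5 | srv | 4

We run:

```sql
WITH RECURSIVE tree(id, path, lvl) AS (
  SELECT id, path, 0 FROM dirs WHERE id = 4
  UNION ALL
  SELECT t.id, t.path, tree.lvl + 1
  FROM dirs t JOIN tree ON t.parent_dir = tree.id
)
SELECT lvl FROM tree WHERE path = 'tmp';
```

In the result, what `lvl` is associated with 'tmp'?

Base: id=4 (data) at lvl 0.
Iteration 1: rows with parent_dir in {4} -> srv (id 5, lvl 1), share (id 10, lvl 1).
Iteration 2: rows with parent_dir in {5,10} -> var (id 6, lvl 2), tmp (id 8, lvl 2).
Iteration 3: rows with parent_dir in {6,8} -> mail (id 9, lvl 3).
Iteration 4: no rows with parent_dir in {9}; recursion stops.

2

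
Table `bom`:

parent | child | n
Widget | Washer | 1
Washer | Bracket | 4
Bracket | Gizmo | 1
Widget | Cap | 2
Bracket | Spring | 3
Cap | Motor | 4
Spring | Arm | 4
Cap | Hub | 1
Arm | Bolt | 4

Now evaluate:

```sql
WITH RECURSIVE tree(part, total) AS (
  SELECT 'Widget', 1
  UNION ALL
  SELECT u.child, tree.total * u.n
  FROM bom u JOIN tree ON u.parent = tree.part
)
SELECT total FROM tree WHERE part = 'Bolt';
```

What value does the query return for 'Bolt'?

192

Base: (Widget, total=1).
Iteration 1: components of {Widget} -> Cap = 1*2 = 2, Washer = 1*1 = 1.
Iteration 2: components of {Cap,Washer} -> Bracket = 1*4 = 4, Hub = 2*1 = 2, Motor = 2*4 = 8.
Iteration 3: components of {Bracket,Hub,Motor} -> Gizmo = 4*1 = 4, Spring = 4*3 = 12.
Iteration 4: components of {Gizmo,Spring} -> Arm = 12*4 = 48.
Iteration 5: components of {Arm} -> Bolt = 48*4 = 192.
Iteration 6: no further components; recursion stops.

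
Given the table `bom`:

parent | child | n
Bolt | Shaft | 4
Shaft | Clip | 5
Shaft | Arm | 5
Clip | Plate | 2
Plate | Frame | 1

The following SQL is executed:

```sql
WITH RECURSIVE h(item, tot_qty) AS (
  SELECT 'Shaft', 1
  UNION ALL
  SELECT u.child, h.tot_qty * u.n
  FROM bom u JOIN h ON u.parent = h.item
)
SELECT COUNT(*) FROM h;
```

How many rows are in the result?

Base: (Shaft, tot_qty=1).
Iteration 1: components of {Shaft} -> Arm = 1*5 = 5, Clip = 1*5 = 5.
Iteration 2: components of {Arm,Clip} -> Plate = 5*2 = 10.
Iteration 3: components of {Plate} -> Frame = 10*1 = 10.
Iteration 4: no further components; recursion stops.
Total rows emitted: 5.

5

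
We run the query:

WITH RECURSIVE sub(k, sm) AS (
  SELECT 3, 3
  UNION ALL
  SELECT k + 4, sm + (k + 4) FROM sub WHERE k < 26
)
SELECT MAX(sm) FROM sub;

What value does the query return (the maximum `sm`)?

105

Base: k=3, sm=3.
Iteration 1: 3 < 26 holds -> k = 3 + 4 = 7, sm = 3 + 7 = 10.
Iteration 2: 7 < 26 holds -> k = 7 + 4 = 11, sm = 10 + 11 = 21.
Iteration 3: 11 < 26 holds -> k = 11 + 4 = 15, sm = 21 + 15 = 36.
Iteration 4: 15 < 26 holds -> k = 15 + 4 = 19, sm = 36 + 19 = 55.
Iteration 5: 19 < 26 holds -> k = 19 + 4 = 23, sm = 55 + 23 = 78.
Iteration 6: 23 < 26 holds -> k = 23 + 4 = 27, sm = 78 + 27 = 105.
Iteration 7: 27 < 26 fails; recursion stops.
sm values: 3, 10, 21, 36, 55, 78, 105; the maximum is 105.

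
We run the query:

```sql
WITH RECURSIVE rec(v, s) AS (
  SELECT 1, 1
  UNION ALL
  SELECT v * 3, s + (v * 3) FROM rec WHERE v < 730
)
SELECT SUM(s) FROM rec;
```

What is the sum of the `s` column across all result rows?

4916

Base: v=1, s=1.
Iteration 1: 1 < 730 holds -> v = 1 * 3 = 3, s = 1 + 3 = 4.
Iteration 2: 3 < 730 holds -> v = 3 * 3 = 9, s = 4 + 9 = 13.
Iteration 3: 9 < 730 holds -> v = 9 * 3 = 27, s = 13 + 27 = 40.
Iteration 4: 27 < 730 holds -> v = 27 * 3 = 81, s = 40 + 81 = 121.
Iteration 5: 81 < 730 holds -> v = 81 * 3 = 243, s = 121 + 243 = 364.
Iteration 6: 243 < 730 holds -> v = 243 * 3 = 729, s = 364 + 729 = 1093.
Iteration 7: 729 < 730 holds -> v = 729 * 3 = 2187, s = 1093 + 2187 = 3280.
Iteration 8: 2187 < 730 fails; recursion stops.
SUM(s) = 1 + 4 + 13 + 40 + 121 + 364 + 1093 + 3280 = 4916.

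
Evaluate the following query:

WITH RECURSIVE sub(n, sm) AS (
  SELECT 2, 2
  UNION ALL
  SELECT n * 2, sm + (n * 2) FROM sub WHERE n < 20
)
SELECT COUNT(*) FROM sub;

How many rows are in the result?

Base: n=2, sm=2.
Iteration 1: 2 < 20 holds -> n = 2 * 2 = 4, sm = 2 + 4 = 6.
Iteration 2: 4 < 20 holds -> n = 4 * 2 = 8, sm = 6 + 8 = 14.
Iteration 3: 8 < 20 holds -> n = 8 * 2 = 16, sm = 14 + 16 = 30.
Iteration 4: 16 < 20 holds -> n = 16 * 2 = 32, sm = 30 + 32 = 62.
Iteration 5: 32 < 20 fails; recursion stops.
Total rows emitted: 5.

5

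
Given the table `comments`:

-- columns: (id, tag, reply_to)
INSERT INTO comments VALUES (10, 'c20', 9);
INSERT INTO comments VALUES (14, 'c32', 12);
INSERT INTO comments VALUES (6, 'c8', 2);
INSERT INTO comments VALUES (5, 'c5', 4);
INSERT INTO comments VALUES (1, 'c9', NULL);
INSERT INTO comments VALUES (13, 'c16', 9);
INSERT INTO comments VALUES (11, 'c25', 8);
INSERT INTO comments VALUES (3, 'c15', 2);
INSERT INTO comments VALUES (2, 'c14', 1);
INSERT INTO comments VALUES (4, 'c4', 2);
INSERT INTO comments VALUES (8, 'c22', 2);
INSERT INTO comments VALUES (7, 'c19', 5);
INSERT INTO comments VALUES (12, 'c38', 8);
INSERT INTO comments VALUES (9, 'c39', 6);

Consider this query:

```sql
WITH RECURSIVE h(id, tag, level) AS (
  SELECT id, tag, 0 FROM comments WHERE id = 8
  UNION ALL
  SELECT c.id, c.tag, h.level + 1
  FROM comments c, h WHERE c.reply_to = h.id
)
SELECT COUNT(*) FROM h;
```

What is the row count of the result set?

4

Base: id=8 (c22) at level 0.
Iteration 1: rows with reply_to in {8} -> c25 (id 11, level 1), c38 (id 12, level 1).
Iteration 2: rows with reply_to in {11,12} -> c32 (id 14, level 2).
Iteration 3: no rows with reply_to in {14}; recursion stops.
Total rows emitted: 4.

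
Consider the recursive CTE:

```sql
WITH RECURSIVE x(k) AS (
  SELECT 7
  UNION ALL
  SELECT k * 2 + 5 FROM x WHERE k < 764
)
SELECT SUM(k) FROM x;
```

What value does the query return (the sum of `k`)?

Base: k=7.
Iteration 1: 7 < 764 holds -> k = 7 * 2 + 5 = 19.
Iteration 2: 19 < 764 holds -> k = 19 * 2 + 5 = 43.
Iteration 3: 43 < 764 holds -> k = 43 * 2 + 5 = 91.
Iteration 4: 91 < 764 holds -> k = 91 * 2 + 5 = 187.
Iteration 5: 187 < 764 holds -> k = 187 * 2 + 5 = 379.
Iteration 6: 379 < 764 holds -> k = 379 * 2 + 5 = 763.
Iteration 7: 763 < 764 holds -> k = 763 * 2 + 5 = 1531.
Iteration 8: 1531 < 764 fails; recursion stops.
SUM(k) = 7 + 19 + 43 + 91 + 187 + 379 + 763 + 1531 = 3020.

3020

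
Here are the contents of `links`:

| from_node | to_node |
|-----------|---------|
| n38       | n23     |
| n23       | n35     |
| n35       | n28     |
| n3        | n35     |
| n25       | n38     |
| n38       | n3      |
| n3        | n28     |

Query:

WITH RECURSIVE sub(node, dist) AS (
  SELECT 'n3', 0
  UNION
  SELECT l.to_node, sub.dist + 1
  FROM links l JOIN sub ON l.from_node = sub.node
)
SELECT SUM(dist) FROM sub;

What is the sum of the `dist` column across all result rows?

Base: (n3, dist=0).
Iteration 1: edges from {n3} -> (n28, dist=1), (n35, dist=1).
Iteration 2: edges from {n28,n35} -> (n28, dist=2).
Iteration 3: no outgoing edges from {n28}; recursion stops.
SUM(dist) = 0 + 1 + 1 + 2 = 4.

4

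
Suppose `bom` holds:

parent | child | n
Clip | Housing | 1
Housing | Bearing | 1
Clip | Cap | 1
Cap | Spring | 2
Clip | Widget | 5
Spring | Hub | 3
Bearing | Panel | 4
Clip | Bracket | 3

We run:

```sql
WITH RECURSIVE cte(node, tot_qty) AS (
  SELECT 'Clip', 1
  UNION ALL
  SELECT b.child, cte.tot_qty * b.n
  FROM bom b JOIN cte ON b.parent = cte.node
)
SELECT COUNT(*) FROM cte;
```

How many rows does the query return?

Base: (Clip, tot_qty=1).
Iteration 1: components of {Clip} -> Bracket = 1*3 = 3, Cap = 1*1 = 1, Housing = 1*1 = 1, Widget = 1*5 = 5.
Iteration 2: components of {Bracket,Cap,Housing,Widget} -> Bearing = 1*1 = 1, Spring = 1*2 = 2.
Iteration 3: components of {Bearing,Spring} -> Hub = 2*3 = 6, Panel = 1*4 = 4.
Iteration 4: no further components; recursion stops.
Total rows emitted: 9.

9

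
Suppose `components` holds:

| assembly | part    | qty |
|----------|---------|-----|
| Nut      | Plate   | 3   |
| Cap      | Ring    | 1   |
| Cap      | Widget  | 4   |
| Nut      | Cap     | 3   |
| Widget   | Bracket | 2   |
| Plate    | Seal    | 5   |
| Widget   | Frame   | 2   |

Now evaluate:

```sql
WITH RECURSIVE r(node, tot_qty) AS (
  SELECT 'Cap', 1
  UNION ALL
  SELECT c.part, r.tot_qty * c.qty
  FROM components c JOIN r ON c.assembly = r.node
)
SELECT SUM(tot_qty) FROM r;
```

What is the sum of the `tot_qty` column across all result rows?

22

Base: (Cap, tot_qty=1).
Iteration 1: components of {Cap} -> Ring = 1*1 = 1, Widget = 1*4 = 4.
Iteration 2: components of {Ring,Widget} -> Bracket = 4*2 = 8, Frame = 4*2 = 8.
Iteration 3: no further components; recursion stops.
SUM(tot_qty) = 1 + 4 + 1 + 8 + 8 = 22.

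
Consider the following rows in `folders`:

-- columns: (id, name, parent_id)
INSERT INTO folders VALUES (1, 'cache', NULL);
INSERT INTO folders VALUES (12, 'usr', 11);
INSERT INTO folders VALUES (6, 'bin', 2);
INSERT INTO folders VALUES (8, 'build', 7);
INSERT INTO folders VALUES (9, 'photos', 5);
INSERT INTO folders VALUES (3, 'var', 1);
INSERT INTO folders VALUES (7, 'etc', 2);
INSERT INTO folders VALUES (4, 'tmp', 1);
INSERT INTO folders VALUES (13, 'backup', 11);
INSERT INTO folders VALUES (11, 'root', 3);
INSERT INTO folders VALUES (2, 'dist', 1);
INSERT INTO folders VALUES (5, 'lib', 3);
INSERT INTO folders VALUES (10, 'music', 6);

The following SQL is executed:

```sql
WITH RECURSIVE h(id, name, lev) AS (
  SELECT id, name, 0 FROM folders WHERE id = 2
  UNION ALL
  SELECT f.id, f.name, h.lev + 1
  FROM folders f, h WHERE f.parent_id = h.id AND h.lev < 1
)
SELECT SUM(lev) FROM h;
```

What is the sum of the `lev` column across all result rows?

2

Base: id=2 (dist) at lev 0.
Iteration 1: rows with parent_id in {2} -> bin (id 6, lev 1), etc (id 7, lev 1).
Iteration 2: lev < 1 fails for all current rows; recursion stops.
SUM(lev) = 0 + 1 + 1 = 2.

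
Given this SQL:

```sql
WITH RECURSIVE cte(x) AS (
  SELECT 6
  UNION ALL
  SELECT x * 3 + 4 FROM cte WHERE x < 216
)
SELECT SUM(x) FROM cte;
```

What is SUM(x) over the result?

958

Base: x=6.
Iteration 1: 6 < 216 holds -> x = 6 * 3 + 4 = 22.
Iteration 2: 22 < 216 holds -> x = 22 * 3 + 4 = 70.
Iteration 3: 70 < 216 holds -> x = 70 * 3 + 4 = 214.
Iteration 4: 214 < 216 holds -> x = 214 * 3 + 4 = 646.
Iteration 5: 646 < 216 fails; recursion stops.
SUM(x) = 6 + 22 + 70 + 214 + 646 = 958.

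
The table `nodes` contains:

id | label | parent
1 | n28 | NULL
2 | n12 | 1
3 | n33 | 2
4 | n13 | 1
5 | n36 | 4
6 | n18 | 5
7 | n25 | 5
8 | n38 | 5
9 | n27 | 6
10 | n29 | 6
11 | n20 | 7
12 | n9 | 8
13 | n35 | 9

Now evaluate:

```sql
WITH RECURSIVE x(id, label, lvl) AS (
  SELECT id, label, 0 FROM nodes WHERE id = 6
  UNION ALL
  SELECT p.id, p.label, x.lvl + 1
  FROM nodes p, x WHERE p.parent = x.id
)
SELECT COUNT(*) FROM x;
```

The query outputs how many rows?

Base: id=6 (n18) at lvl 0.
Iteration 1: rows with parent in {6} -> n27 (id 9, lvl 1), n29 (id 10, lvl 1).
Iteration 2: rows with parent in {9,10} -> n35 (id 13, lvl 2).
Iteration 3: no rows with parent in {13}; recursion stops.
Total rows emitted: 4.

4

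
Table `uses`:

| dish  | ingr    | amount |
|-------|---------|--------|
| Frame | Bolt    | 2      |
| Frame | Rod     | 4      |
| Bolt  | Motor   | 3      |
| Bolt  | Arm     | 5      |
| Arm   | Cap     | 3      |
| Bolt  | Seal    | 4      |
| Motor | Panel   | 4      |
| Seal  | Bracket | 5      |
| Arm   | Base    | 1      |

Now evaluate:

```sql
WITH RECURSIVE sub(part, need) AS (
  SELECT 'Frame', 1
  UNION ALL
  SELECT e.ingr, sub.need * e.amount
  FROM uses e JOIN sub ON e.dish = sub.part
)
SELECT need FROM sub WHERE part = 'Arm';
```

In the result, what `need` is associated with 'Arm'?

10

Base: (Frame, need=1).
Iteration 1: components of {Frame} -> Bolt = 1*2 = 2, Rod = 1*4 = 4.
Iteration 2: components of {Bolt,Rod} -> Arm = 2*5 = 10, Motor = 2*3 = 6, Seal = 2*4 = 8.
Iteration 3: components of {Arm,Motor,Seal} -> Base = 10*1 = 10, Bracket = 8*5 = 40, Cap = 10*3 = 30, Panel = 6*4 = 24.
Iteration 4: no further components; recursion stops.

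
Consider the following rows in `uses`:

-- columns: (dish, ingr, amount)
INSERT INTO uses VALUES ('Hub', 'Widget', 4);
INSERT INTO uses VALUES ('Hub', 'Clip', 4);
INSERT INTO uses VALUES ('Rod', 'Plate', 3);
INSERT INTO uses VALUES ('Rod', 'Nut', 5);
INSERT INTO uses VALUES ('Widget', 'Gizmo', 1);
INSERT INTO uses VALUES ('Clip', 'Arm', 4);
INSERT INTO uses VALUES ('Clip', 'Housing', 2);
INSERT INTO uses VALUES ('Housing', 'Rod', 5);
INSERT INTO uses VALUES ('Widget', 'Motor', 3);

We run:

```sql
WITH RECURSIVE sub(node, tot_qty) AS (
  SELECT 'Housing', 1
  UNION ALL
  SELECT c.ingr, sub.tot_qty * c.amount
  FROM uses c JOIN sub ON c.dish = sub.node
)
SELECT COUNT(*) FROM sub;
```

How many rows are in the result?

Base: (Housing, tot_qty=1).
Iteration 1: components of {Housing} -> Rod = 1*5 = 5.
Iteration 2: components of {Rod} -> Nut = 5*5 = 25, Plate = 5*3 = 15.
Iteration 3: no further components; recursion stops.
Total rows emitted: 4.

4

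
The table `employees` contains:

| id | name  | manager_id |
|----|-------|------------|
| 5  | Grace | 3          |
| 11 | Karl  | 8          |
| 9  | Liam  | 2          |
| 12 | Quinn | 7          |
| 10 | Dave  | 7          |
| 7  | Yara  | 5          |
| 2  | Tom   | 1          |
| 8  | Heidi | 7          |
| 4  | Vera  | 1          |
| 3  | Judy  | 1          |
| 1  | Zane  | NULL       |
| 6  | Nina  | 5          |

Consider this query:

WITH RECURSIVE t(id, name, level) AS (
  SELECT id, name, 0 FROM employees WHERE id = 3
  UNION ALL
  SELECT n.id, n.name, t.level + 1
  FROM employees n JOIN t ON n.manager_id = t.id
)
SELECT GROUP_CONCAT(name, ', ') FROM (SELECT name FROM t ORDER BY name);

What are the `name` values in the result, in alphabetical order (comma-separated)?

Base: id=3 (Judy) at level 0.
Iteration 1: rows with manager_id in {3} -> Grace (id 5, level 1).
Iteration 2: rows with manager_id in {5} -> Nina (id 6, level 2), Yara (id 7, level 2).
Iteration 3: rows with manager_id in {6,7} -> Heidi (id 8, level 3), Dave (id 10, level 3), Quinn (id 12, level 3).
Iteration 4: rows with manager_id in {8,10,12} -> Karl (id 11, level 4).
Iteration 5: no rows with manager_id in {11}; recursion stops.

Dave, Grace, Heidi, Judy, Karl, Nina, Quinn, Yara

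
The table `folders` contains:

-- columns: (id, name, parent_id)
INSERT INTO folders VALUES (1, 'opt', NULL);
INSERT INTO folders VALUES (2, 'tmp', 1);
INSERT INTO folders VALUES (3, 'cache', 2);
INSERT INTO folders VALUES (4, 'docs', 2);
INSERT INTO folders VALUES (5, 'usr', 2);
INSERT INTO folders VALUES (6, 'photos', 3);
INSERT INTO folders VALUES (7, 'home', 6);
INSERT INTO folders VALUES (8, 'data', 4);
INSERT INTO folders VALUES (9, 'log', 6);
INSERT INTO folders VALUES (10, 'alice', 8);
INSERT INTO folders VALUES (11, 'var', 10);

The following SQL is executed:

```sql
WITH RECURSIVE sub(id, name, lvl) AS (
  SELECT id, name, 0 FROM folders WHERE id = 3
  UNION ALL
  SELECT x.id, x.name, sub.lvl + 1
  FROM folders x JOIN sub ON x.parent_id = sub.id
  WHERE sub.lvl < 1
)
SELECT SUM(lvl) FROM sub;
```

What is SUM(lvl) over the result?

Base: id=3 (cache) at lvl 0.
Iteration 1: rows with parent_id in {3} -> photos (id 6, lvl 1).
Iteration 2: lvl < 1 fails for all current rows; recursion stops.
SUM(lvl) = 0 + 1 = 1.

1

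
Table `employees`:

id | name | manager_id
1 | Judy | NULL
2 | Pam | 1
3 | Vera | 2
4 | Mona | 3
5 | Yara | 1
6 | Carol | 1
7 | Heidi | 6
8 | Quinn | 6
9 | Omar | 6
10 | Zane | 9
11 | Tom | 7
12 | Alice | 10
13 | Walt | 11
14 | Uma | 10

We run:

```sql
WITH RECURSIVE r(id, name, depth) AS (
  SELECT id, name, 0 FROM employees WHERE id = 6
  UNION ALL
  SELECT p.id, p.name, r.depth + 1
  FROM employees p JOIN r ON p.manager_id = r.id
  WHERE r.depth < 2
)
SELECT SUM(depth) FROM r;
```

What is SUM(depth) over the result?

7

Base: id=6 (Carol) at depth 0.
Iteration 1: rows with manager_id in {6} -> Heidi (id 7, depth 1), Quinn (id 8, depth 1), Omar (id 9, depth 1).
Iteration 2: rows with manager_id in {7,8,9} -> Zane (id 10, depth 2), Tom (id 11, depth 2).
Iteration 3: depth < 2 fails for all current rows; recursion stops.
SUM(depth) = 0 + 1 + 1 + 1 + 2 + 2 = 7.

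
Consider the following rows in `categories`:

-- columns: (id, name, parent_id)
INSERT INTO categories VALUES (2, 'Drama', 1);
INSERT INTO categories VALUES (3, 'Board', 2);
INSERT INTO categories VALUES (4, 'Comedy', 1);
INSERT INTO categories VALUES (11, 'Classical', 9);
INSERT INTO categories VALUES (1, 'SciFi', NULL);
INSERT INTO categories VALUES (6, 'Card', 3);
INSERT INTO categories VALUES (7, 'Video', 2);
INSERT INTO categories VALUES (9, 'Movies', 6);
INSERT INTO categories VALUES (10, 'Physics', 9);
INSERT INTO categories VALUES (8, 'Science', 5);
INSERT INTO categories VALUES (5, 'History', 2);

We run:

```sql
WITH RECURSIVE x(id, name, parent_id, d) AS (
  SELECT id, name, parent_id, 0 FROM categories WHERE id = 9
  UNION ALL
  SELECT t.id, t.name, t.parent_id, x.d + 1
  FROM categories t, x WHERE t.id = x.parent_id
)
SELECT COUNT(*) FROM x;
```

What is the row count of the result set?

Base: id=9 (Movies), parent_id=6, d 0.
Iteration 1: join on id=6 -> Card (id 6, parent_id=3, d 1).
Iteration 2: join on id=3 -> Board (id 3, parent_id=2, d 2).
Iteration 3: join on id=2 -> Drama (id 2, parent_id=1, d 3).
Iteration 4: join on id=1 -> SciFi (id 1, parent_id=NULL, d 4).
Iteration 5: parent_id is NULL; no match; recursion stops.
Total rows emitted: 5.

5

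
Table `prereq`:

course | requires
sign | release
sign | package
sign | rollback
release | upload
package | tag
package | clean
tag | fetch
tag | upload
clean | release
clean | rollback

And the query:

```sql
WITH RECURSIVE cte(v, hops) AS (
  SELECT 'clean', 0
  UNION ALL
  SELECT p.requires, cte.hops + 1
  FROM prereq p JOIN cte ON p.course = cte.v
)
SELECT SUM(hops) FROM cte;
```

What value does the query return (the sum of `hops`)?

Base: (clean, hops=0).
Iteration 1: edges from {clean} -> (release, hops=1), (rollback, hops=1).
Iteration 2: edges from {release,rollback} -> (upload, hops=2).
Iteration 3: no outgoing edges from {upload}; recursion stops.
SUM(hops) = 0 + 1 + 1 + 2 = 4.

4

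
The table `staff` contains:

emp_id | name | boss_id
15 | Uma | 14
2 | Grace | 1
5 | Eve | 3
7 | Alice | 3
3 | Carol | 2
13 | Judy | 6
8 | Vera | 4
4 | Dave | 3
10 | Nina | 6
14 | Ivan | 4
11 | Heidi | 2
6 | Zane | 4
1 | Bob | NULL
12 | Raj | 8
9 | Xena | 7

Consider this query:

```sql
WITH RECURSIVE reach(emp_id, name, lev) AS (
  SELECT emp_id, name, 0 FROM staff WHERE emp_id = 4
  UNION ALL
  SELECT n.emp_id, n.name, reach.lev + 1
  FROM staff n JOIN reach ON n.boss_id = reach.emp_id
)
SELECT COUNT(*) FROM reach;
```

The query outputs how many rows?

Base: emp_id=4 (Dave) at lev 0.
Iteration 1: rows with boss_id in {4} -> Zane (id 6, lev 1), Vera (id 8, lev 1), Ivan (id 14, lev 1).
Iteration 2: rows with boss_id in {6,8,14} -> Nina (id 10, lev 2), Raj (id 12, lev 2), Judy (id 13, lev 2), Uma (id 15, lev 2).
Iteration 3: no rows with boss_id in {10,12,13,15}; recursion stops.
Total rows emitted: 8.

8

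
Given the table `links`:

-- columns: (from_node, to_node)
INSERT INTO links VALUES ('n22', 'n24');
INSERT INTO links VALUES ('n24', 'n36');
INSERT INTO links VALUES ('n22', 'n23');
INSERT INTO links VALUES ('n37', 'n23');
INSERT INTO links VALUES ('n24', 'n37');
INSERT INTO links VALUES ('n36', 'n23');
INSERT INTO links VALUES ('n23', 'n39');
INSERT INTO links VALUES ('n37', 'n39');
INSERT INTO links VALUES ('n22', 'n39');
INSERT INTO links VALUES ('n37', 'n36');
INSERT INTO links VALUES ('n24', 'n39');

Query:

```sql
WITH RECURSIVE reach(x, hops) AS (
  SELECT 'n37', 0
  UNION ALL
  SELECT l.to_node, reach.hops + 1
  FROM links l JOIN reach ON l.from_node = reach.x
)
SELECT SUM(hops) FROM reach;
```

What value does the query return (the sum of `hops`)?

10

Base: (n37, hops=0).
Iteration 1: edges from {n37} -> (n23, hops=1), (n36, hops=1), (n39, hops=1).
Iteration 2: edges from {n23,n36,n39} -> (n23, hops=2), (n39, hops=2).
Iteration 3: edges from {n23,n39} -> (n39, hops=3).
Iteration 4: no outgoing edges from {n39}; recursion stops.
SUM(hops) = 0 + 1 + 1 + 1 + 2 + 2 + 3 = 10.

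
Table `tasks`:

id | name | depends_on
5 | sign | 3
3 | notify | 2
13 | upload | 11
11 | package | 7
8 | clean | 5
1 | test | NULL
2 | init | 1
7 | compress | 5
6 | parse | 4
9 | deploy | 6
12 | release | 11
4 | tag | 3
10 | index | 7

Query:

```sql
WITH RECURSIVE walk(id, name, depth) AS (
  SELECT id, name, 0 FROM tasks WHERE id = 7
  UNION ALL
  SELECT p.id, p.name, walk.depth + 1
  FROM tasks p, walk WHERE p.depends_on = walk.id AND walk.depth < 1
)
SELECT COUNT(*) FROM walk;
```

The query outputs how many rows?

3

Base: id=7 (compress) at depth 0.
Iteration 1: rows with depends_on in {7} -> index (id 10, depth 1), package (id 11, depth 1).
Iteration 2: depth < 1 fails for all current rows; recursion stops.
Total rows emitted: 3.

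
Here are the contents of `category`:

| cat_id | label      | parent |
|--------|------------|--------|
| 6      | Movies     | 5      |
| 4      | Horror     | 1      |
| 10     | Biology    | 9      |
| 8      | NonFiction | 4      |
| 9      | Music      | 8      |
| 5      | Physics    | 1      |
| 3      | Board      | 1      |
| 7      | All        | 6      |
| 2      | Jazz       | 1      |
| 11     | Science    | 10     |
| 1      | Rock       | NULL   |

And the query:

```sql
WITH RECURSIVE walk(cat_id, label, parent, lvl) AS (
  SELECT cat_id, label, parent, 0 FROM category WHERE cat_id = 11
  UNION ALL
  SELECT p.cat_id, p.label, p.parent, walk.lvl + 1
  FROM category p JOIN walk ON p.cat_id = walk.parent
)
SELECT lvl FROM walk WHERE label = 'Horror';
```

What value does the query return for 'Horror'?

4

Base: cat_id=11 (Science), parent=10, lvl 0.
Iteration 1: join on cat_id=10 -> Biology (id 10, parent=9, lvl 1).
Iteration 2: join on cat_id=9 -> Music (id 9, parent=8, lvl 2).
Iteration 3: join on cat_id=8 -> NonFiction (id 8, parent=4, lvl 3).
Iteration 4: join on cat_id=4 -> Horror (id 4, parent=1, lvl 4).
Iteration 5: join on cat_id=1 -> Rock (id 1, parent=NULL, lvl 5).
Iteration 6: parent is NULL; no match; recursion stops.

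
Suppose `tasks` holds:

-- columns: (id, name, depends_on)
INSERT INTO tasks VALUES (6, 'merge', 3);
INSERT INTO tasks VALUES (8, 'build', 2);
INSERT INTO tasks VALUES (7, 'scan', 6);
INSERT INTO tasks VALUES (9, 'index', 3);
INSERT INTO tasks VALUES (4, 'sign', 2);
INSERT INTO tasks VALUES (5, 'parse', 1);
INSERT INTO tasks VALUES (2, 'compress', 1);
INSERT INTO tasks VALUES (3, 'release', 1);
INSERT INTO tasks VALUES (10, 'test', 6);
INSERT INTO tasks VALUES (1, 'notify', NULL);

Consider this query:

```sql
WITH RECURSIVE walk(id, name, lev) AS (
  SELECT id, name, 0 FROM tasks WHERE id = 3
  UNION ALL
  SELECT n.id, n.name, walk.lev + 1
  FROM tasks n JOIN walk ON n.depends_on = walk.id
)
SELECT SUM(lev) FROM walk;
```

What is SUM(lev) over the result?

Base: id=3 (release) at lev 0.
Iteration 1: rows with depends_on in {3} -> merge (id 6, lev 1), index (id 9, lev 1).
Iteration 2: rows with depends_on in {6,9} -> scan (id 7, lev 2), test (id 10, lev 2).
Iteration 3: no rows with depends_on in {7,10}; recursion stops.
SUM(lev) = 0 + 1 + 1 + 2 + 2 = 6.

6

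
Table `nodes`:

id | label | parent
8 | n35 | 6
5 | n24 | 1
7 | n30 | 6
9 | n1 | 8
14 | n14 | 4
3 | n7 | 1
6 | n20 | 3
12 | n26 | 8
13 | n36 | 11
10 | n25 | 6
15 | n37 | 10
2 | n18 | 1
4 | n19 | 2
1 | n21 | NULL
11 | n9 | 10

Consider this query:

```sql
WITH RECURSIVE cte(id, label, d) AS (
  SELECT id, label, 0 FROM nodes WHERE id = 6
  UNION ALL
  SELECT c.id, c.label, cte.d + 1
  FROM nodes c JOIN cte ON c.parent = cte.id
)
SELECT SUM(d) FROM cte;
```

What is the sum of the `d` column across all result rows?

14

Base: id=6 (n20) at d 0.
Iteration 1: rows with parent in {6} -> n30 (id 7, d 1), n35 (id 8, d 1), n25 (id 10, d 1).
Iteration 2: rows with parent in {7,8,10} -> n1 (id 9, d 2), n9 (id 11, d 2), n26 (id 12, d 2), n37 (id 15, d 2).
Iteration 3: rows with parent in {9,11,12,15} -> n36 (id 13, d 3).
Iteration 4: no rows with parent in {13}; recursion stops.
SUM(d) = 0 + 1 + 1 + 1 + 2 + 2 + 2 + 2 + 3 = 14.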